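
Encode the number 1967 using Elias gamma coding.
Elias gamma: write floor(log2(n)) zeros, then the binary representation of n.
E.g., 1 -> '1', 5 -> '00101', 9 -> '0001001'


num_bits = floor(log2(1967)) + 1 = 11
leading_zeros = num_bits - 1 = 10
binary(1967) = 11110101111

Elias gamma(1967) = '0000000000' + '11110101111' = 000000000011110101111 (21 bits)


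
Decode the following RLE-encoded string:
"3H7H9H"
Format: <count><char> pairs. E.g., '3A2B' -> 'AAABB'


Expanding each <count><char> pair:
  3H -> 'HHH'
  7H -> 'HHHHHHH'
  9H -> 'HHHHHHHHH'

Decoded = HHHHHHHHHHHHHHHHHHH


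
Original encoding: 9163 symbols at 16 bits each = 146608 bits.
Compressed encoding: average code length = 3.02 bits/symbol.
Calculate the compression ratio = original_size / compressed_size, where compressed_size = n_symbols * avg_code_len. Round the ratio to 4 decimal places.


original_size = n_symbols * orig_bits = 9163 * 16 = 146608 bits
compressed_size = n_symbols * avg_code_len = 9163 * 3.02 = 27672.26 bits
ratio = original_size / compressed_size = 146608 / 27672.26 = 5.298

Compression ratio = 5.298


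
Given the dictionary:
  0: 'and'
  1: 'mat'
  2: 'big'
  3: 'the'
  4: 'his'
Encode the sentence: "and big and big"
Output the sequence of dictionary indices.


Look up each word in the dictionary:
  'and' -> 0
  'big' -> 2
  'and' -> 0
  'big' -> 2

Encoded: [0, 2, 0, 2]


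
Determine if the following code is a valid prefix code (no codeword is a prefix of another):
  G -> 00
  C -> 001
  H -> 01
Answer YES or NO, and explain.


Checking each pair (does one codeword prefix another?):
  G='00' vs C='001': prefix -- VIOLATION

NO -- this is NOT a valid prefix code. G (00) is a prefix of C (001).


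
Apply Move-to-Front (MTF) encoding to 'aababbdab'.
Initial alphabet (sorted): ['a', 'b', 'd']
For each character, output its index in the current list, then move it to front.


MTF encoding:
'a': index 0 in ['a', 'b', 'd'] -> ['a', 'b', 'd']
'a': index 0 in ['a', 'b', 'd'] -> ['a', 'b', 'd']
'b': index 1 in ['a', 'b', 'd'] -> ['b', 'a', 'd']
'a': index 1 in ['b', 'a', 'd'] -> ['a', 'b', 'd']
'b': index 1 in ['a', 'b', 'd'] -> ['b', 'a', 'd']
'b': index 0 in ['b', 'a', 'd'] -> ['b', 'a', 'd']
'd': index 2 in ['b', 'a', 'd'] -> ['d', 'b', 'a']
'a': index 2 in ['d', 'b', 'a'] -> ['a', 'd', 'b']
'b': index 2 in ['a', 'd', 'b'] -> ['b', 'a', 'd']


Output: [0, 0, 1, 1, 1, 0, 2, 2, 2]


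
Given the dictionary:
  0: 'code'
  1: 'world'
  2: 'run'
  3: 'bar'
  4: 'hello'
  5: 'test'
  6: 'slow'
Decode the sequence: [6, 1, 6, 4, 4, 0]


Look up each index in the dictionary:
  6 -> 'slow'
  1 -> 'world'
  6 -> 'slow'
  4 -> 'hello'
  4 -> 'hello'
  0 -> 'code'

Decoded: "slow world slow hello hello code"


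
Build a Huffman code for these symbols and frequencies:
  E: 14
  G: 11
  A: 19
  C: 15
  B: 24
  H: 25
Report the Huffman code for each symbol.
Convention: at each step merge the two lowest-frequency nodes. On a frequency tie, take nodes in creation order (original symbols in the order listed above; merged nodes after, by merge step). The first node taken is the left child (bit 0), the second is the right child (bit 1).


Huffman tree construction:
Step 1: Merge G(11) + E(14) = 25
Step 2: Merge C(15) + A(19) = 34
Step 3: Merge B(24) + H(25) = 49
Step 4: Merge (G+E)(25) + (C+A)(34) = 59
Step 5: Merge (B+H)(49) + ((G+E)+(C+A))(59) = 108
Read each symbol's code off the tree from the root (left child = 0, right child = 1).

Codes:
  E: 101 (length 3)
  G: 100 (length 3)
  A: 111 (length 3)
  C: 110 (length 3)
  B: 00 (length 2)
  H: 01 (length 2)
Average code length: 275/108 = 2.5463 bits/symbol


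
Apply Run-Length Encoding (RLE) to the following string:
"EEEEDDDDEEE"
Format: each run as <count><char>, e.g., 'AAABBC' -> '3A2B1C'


Scanning runs left to right:
  i=0: run of 'E' x 4 -> '4E'
  i=4: run of 'D' x 4 -> '4D'
  i=8: run of 'E' x 3 -> '3E'

RLE = 4E4D3E


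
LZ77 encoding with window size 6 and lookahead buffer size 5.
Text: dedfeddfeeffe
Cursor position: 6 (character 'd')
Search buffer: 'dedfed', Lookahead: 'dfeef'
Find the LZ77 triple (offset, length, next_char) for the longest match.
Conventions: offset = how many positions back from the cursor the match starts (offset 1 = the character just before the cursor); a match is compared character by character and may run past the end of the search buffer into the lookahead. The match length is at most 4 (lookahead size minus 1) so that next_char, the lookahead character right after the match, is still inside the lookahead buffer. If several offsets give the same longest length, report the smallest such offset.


Try each offset into the search buffer:
  offset=1 (pos 5, char 'd'): match length 1
  offset=2 (pos 4, char 'e'): match length 0
  offset=3 (pos 3, char 'f'): match length 0
  offset=4 (pos 2, char 'd'): match length 3
  offset=5 (pos 1, char 'e'): match length 0
  offset=6 (pos 0, char 'd'): match length 1
Longest match has length 3 at offset 4.
next_char = character at position 6 + 3 = 9 -> 'e'

Best match: offset=4, length=3 (matching 'dfe' starting at position 2)
LZ77 triple: (4, 3, 'e')


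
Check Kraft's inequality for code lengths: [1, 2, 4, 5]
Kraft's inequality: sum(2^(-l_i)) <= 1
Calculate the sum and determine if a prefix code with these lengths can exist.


Sum = 2^(-1) + 2^(-2) + 2^(-4) + 2^(-5)
    = 0.5 + 0.25 + 0.0625 + 0.03125
    = 27/32 = 0.84375
Since 0.84375 <= 1, Kraft's inequality IS satisfied.
A prefix code with these lengths CAN exist.

Kraft sum = 0.84375. Satisfied.


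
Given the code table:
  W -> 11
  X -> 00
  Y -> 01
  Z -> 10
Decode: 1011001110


Decoding:
10 -> Z
11 -> W
00 -> X
11 -> W
10 -> Z


Result: ZWXWZ


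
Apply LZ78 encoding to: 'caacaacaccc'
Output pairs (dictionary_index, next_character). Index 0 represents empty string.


LZ78 encoding steps:
Dictionary: {0: ''}
Step 1: w='' (idx 0), next='c' -> output (0, 'c'), add 'c' as idx 1
Step 2: w='' (idx 0), next='a' -> output (0, 'a'), add 'a' as idx 2
Step 3: w='a' (idx 2), next='c' -> output (2, 'c'), add 'ac' as idx 3
Step 4: w='a' (idx 2), next='a' -> output (2, 'a'), add 'aa' as idx 4
Step 5: w='c' (idx 1), next='a' -> output (1, 'a'), add 'ca' as idx 5
Step 6: w='c' (idx 1), next='c' -> output (1, 'c'), add 'cc' as idx 6
Step 7: w='c' (idx 1), end of input -> output (1, '')


Encoded: [(0, 'c'), (0, 'a'), (2, 'c'), (2, 'a'), (1, 'a'), (1, 'c'), (1, '')]


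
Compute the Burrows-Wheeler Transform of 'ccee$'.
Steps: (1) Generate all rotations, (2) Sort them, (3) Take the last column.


Rotations (sorted):
  0: $ccee -> last char: e
  1: ccee$ -> last char: $
  2: cee$c -> last char: c
  3: e$cce -> last char: e
  4: ee$cc -> last char: c


BWT = e$cec


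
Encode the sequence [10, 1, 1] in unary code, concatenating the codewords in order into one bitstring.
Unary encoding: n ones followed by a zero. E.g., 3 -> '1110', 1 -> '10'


Encode each number as n ones followed by a terminating 0:
  10 -> 11111111110 (11 bits)
  1 -> 10 (2 bits)
  1 -> 10 (2 bits)
Total length = 11 + 2 + 2 = 15 bits.

Unary([10, 1, 1]) = 111111111101010 (15 bits)


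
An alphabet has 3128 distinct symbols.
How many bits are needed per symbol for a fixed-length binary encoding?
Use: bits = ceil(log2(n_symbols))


log2(3128) = 11.611
Bracket: 2^11 = 2048 < 3128 <= 2^12 = 4096
So ceil(log2(3128)) = 12

bits = ceil(log2(3128)) = ceil(11.611) = 12 bits


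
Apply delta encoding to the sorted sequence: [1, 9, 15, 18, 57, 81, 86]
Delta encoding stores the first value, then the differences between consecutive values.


First value: 1
Deltas:
  9 - 1 = 8
  15 - 9 = 6
  18 - 15 = 3
  57 - 18 = 39
  81 - 57 = 24
  86 - 81 = 5


Delta encoded: [1, 8, 6, 3, 39, 24, 5]


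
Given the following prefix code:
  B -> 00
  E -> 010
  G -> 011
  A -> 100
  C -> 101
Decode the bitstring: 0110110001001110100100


Decoding step by step:
Bits 011 -> G
Bits 011 -> G
Bits 00 -> B
Bits 010 -> E
Bits 011 -> G
Bits 101 -> C
Bits 00 -> B
Bits 100 -> A


Decoded message: GGBEGCBA


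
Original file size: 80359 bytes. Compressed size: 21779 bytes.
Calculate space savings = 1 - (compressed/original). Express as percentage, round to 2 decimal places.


ratio = compressed/original = 21779/80359 = 0.271021
savings = 1 - ratio = 1 - 0.271021 = 0.728979
as a percentage: 0.728979 * 100 = 72.9%

Space savings = 1 - 21779/80359 = 72.9%


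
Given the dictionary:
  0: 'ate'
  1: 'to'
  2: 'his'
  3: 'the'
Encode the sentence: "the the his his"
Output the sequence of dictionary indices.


Look up each word in the dictionary:
  'the' -> 3
  'the' -> 3
  'his' -> 2
  'his' -> 2

Encoded: [3, 3, 2, 2]


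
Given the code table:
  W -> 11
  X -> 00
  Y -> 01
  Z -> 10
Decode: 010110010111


Decoding:
01 -> Y
01 -> Y
10 -> Z
01 -> Y
01 -> Y
11 -> W


Result: YYZYYW


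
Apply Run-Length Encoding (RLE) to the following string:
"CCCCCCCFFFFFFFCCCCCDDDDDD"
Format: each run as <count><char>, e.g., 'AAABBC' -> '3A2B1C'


Scanning runs left to right:
  i=0: run of 'C' x 7 -> '7C'
  i=7: run of 'F' x 7 -> '7F'
  i=14: run of 'C' x 5 -> '5C'
  i=19: run of 'D' x 6 -> '6D'

RLE = 7C7F5C6D


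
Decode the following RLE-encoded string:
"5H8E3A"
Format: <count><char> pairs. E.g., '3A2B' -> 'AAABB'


Expanding each <count><char> pair:
  5H -> 'HHHHH'
  8E -> 'EEEEEEEE'
  3A -> 'AAA'

Decoded = HHHHHEEEEEEEEAAA


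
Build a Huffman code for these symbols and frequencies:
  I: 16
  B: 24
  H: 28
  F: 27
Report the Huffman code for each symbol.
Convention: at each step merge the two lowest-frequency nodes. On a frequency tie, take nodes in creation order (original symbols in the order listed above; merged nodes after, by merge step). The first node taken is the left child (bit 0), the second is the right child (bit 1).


Huffman tree construction:
Step 1: Merge I(16) + B(24) = 40
Step 2: Merge F(27) + H(28) = 55
Step 3: Merge (I+B)(40) + (F+H)(55) = 95
Read each symbol's code off the tree from the root (left child = 0, right child = 1).

Codes:
  I: 00 (length 2)
  B: 01 (length 2)
  H: 11 (length 2)
  F: 10 (length 2)
Average code length: 190/95 = 2.0000 bits/symbol


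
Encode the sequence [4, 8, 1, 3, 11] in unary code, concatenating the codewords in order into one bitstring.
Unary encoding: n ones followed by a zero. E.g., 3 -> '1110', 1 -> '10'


Encode each number as n ones followed by a terminating 0:
  4 -> 11110 (5 bits)
  8 -> 111111110 (9 bits)
  1 -> 10 (2 bits)
  3 -> 1110 (4 bits)
  11 -> 111111111110 (12 bits)
Total length = 5 + 9 + 2 + 4 + 12 = 32 bits.

Unary([4, 8, 1, 3, 11]) = 11110111111110101110111111111110 (32 bits)


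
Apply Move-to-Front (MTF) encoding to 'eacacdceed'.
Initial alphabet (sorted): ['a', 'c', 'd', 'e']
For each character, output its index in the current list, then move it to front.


MTF encoding:
'e': index 3 in ['a', 'c', 'd', 'e'] -> ['e', 'a', 'c', 'd']
'a': index 1 in ['e', 'a', 'c', 'd'] -> ['a', 'e', 'c', 'd']
'c': index 2 in ['a', 'e', 'c', 'd'] -> ['c', 'a', 'e', 'd']
'a': index 1 in ['c', 'a', 'e', 'd'] -> ['a', 'c', 'e', 'd']
'c': index 1 in ['a', 'c', 'e', 'd'] -> ['c', 'a', 'e', 'd']
'd': index 3 in ['c', 'a', 'e', 'd'] -> ['d', 'c', 'a', 'e']
'c': index 1 in ['d', 'c', 'a', 'e'] -> ['c', 'd', 'a', 'e']
'e': index 3 in ['c', 'd', 'a', 'e'] -> ['e', 'c', 'd', 'a']
'e': index 0 in ['e', 'c', 'd', 'a'] -> ['e', 'c', 'd', 'a']
'd': index 2 in ['e', 'c', 'd', 'a'] -> ['d', 'e', 'c', 'a']


Output: [3, 1, 2, 1, 1, 3, 1, 3, 0, 2]


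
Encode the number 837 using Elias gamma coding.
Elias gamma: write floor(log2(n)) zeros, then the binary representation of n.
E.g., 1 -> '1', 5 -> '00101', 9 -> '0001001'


num_bits = floor(log2(837)) + 1 = 10
leading_zeros = num_bits - 1 = 9
binary(837) = 1101000101

Elias gamma(837) = '000000000' + '1101000101' = 0000000001101000101 (19 bits)


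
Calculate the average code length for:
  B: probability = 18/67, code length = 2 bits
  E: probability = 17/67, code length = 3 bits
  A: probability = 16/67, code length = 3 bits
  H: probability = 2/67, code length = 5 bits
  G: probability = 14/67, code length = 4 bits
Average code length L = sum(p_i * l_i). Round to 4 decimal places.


Weighted contributions p_i * l_i:
  B: (18/67) * 2 = 36/67
  E: (17/67) * 3 = 51/67
  A: (16/67) * 3 = 48/67
  H: (2/67) * 5 = 10/67
  G: (14/67) * 4 = 56/67
Sum = (36 + 51 + 48 + 10 + 56)/67 = 201/67

L = 201/67 = 3.0000 bits/symbol


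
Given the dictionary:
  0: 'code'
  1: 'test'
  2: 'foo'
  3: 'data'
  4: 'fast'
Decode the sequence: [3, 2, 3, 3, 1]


Look up each index in the dictionary:
  3 -> 'data'
  2 -> 'foo'
  3 -> 'data'
  3 -> 'data'
  1 -> 'test'

Decoded: "data foo data data test"


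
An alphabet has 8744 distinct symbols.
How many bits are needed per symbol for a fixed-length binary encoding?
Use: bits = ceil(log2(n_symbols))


log2(8744) = 13.0941
Bracket: 2^13 = 8192 < 8744 <= 2^14 = 16384
So ceil(log2(8744)) = 14

bits = ceil(log2(8744)) = ceil(13.0941) = 14 bits


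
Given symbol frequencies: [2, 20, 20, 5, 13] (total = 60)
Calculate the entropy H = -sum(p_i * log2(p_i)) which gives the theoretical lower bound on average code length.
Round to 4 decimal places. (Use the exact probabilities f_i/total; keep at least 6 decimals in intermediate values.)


Per-symbol terms -p_i * log2(p_i) with p_i = f_i/60:
  p = 2/60 = 0.033333: log2(p) = -4.906891, -p*log2(p) = 0.163563
  p = 20/60 = 0.333333: log2(p) = -1.584963, -p*log2(p) = 0.528321
  p = 20/60 = 0.333333: log2(p) = -1.584963, -p*log2(p) = 0.528321
  p = 5/60 = 0.083333: log2(p) = -3.584963, -p*log2(p) = 0.298747
  p = 13/60 = 0.216667: log2(p) = -2.206451, -p*log2(p) = 0.478064
H = 0.163563 + 0.528321 + 0.528321 + 0.298747 + 0.478064 = 1.997016

H = 1.997 bits/symbol


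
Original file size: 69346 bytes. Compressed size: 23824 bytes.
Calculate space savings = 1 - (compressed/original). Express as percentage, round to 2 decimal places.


ratio = compressed/original = 23824/69346 = 0.343553
savings = 1 - ratio = 1 - 0.343553 = 0.656447
as a percentage: 0.656447 * 100 = 65.64%

Space savings = 1 - 23824/69346 = 65.64%


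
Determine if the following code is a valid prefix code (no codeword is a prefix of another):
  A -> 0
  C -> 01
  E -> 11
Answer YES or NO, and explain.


Checking each pair (does one codeword prefix another?):
  A='0' vs C='01': prefix -- VIOLATION

NO -- this is NOT a valid prefix code. A (0) is a prefix of C (01).


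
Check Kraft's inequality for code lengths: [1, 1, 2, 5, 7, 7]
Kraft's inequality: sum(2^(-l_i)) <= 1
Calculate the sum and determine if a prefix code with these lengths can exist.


Sum = 2^(-1) + 2^(-1) + 2^(-2) + 2^(-5) + 2^(-7) + 2^(-7)
    = 0.5 + 0.5 + 0.25 + 0.03125 + 0.0078125 + 0.0078125
    = 166/128 = 1.296875
Since 1.296875 > 1, Kraft's inequality is NOT satisfied.
A prefix code with these lengths CANNOT exist.

Kraft sum = 1.296875. Not satisfied.


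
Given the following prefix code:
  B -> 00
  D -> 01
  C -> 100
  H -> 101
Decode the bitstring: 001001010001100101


Decoding step by step:
Bits 00 -> B
Bits 100 -> C
Bits 101 -> H
Bits 00 -> B
Bits 01 -> D
Bits 100 -> C
Bits 101 -> H


Decoded message: BCHBDCH


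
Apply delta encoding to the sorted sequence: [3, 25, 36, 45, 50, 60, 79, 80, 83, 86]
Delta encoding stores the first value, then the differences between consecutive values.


First value: 3
Deltas:
  25 - 3 = 22
  36 - 25 = 11
  45 - 36 = 9
  50 - 45 = 5
  60 - 50 = 10
  79 - 60 = 19
  80 - 79 = 1
  83 - 80 = 3
  86 - 83 = 3


Delta encoded: [3, 22, 11, 9, 5, 10, 19, 1, 3, 3]


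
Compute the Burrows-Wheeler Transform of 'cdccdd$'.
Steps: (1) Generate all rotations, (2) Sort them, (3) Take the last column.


Rotations (sorted):
  0: $cdccdd -> last char: d
  1: ccdd$cd -> last char: d
  2: cdccdd$ -> last char: $
  3: cdd$cdc -> last char: c
  4: d$cdccd -> last char: d
  5: dccdd$c -> last char: c
  6: dd$cdcc -> last char: c


BWT = dd$cdcc


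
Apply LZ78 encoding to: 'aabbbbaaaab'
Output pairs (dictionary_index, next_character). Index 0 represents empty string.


LZ78 encoding steps:
Dictionary: {0: ''}
Step 1: w='' (idx 0), next='a' -> output (0, 'a'), add 'a' as idx 1
Step 2: w='a' (idx 1), next='b' -> output (1, 'b'), add 'ab' as idx 2
Step 3: w='' (idx 0), next='b' -> output (0, 'b'), add 'b' as idx 3
Step 4: w='b' (idx 3), next='b' -> output (3, 'b'), add 'bb' as idx 4
Step 5: w='a' (idx 1), next='a' -> output (1, 'a'), add 'aa' as idx 5
Step 6: w='aa' (idx 5), next='b' -> output (5, 'b'), add 'aab' as idx 6


Encoded: [(0, 'a'), (1, 'b'), (0, 'b'), (3, 'b'), (1, 'a'), (5, 'b')]


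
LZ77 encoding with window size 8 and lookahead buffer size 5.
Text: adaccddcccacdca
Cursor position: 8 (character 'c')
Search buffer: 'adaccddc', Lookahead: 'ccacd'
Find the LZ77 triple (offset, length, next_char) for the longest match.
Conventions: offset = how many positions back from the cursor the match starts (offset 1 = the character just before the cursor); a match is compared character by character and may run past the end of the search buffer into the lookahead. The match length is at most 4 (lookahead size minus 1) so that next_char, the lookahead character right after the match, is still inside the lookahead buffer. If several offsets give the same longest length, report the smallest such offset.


Try each offset into the search buffer:
  offset=1 (pos 7, char 'c'): match length 2
  offset=2 (pos 6, char 'd'): match length 0
  offset=3 (pos 5, char 'd'): match length 0
  offset=4 (pos 4, char 'c'): match length 1
  offset=5 (pos 3, char 'c'): match length 2
  offset=6 (pos 2, char 'a'): match length 0
  offset=7 (pos 1, char 'd'): match length 0
  offset=8 (pos 0, char 'a'): match length 0
Longest match has length 2, found at offsets 1, 5; take the smallest, offset 1.
next_char = character at position 8 + 2 = 10 -> 'a'

Best match: offset=1, length=2 (matching 'cc' starting at position 7)
LZ77 triple: (1, 2, 'a')


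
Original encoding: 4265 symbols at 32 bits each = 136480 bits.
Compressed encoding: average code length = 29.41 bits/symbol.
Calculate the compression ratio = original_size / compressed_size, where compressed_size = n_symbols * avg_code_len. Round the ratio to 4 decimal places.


original_size = n_symbols * orig_bits = 4265 * 32 = 136480 bits
compressed_size = n_symbols * avg_code_len = 4265 * 29.41 = 125433.65 bits
ratio = original_size / compressed_size = 136480 / 125433.65 = 1.0881

Compression ratio = 1.0881


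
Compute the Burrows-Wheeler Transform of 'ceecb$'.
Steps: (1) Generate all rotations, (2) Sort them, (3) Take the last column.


Rotations (sorted):
  0: $ceecb -> last char: b
  1: b$ceec -> last char: c
  2: cb$cee -> last char: e
  3: ceecb$ -> last char: $
  4: ecb$ce -> last char: e
  5: eecb$c -> last char: c


BWT = bce$ec


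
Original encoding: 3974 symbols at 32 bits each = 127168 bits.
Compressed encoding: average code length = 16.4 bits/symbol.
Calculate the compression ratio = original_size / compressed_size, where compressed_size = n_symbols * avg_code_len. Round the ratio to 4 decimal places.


original_size = n_symbols * orig_bits = 3974 * 32 = 127168 bits
compressed_size = n_symbols * avg_code_len = 3974 * 16.4 = 65173.6 bits
ratio = original_size / compressed_size = 127168 / 65173.6 = 1.9512

Compression ratio = 1.9512


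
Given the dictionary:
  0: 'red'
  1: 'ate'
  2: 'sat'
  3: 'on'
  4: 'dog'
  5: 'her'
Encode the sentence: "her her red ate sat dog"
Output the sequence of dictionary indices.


Look up each word in the dictionary:
  'her' -> 5
  'her' -> 5
  'red' -> 0
  'ate' -> 1
  'sat' -> 2
  'dog' -> 4

Encoded: [5, 5, 0, 1, 2, 4]


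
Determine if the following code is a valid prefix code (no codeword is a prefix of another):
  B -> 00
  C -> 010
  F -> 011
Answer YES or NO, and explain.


Checking each pair (does one codeword prefix another?):
  B='00' vs C='010': no prefix
  B='00' vs F='011': no prefix
  C='010' vs B='00': no prefix
  C='010' vs F='011': no prefix
  F='011' vs B='00': no prefix
  F='011' vs C='010': no prefix
No violation found over all pairs.

YES -- this is a valid prefix code. No codeword is a prefix of any other codeword.


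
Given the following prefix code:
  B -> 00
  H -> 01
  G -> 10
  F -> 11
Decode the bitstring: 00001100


Decoding step by step:
Bits 00 -> B
Bits 00 -> B
Bits 11 -> F
Bits 00 -> B


Decoded message: BBFB


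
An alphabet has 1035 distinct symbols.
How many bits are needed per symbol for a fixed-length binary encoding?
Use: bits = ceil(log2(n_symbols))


log2(1035) = 10.0154
Bracket: 2^10 = 1024 < 1035 <= 2^11 = 2048
So ceil(log2(1035)) = 11

bits = ceil(log2(1035)) = ceil(10.0154) = 11 bits


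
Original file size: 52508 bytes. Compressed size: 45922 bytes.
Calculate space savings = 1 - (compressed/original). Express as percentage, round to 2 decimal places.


ratio = compressed/original = 45922/52508 = 0.874571
savings = 1 - ratio = 1 - 0.874571 = 0.125429
as a percentage: 0.125429 * 100 = 12.54%

Space savings = 1 - 45922/52508 = 12.54%


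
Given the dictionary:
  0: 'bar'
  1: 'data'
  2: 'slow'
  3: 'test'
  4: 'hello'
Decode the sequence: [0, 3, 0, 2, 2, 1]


Look up each index in the dictionary:
  0 -> 'bar'
  3 -> 'test'
  0 -> 'bar'
  2 -> 'slow'
  2 -> 'slow'
  1 -> 'data'

Decoded: "bar test bar slow slow data"


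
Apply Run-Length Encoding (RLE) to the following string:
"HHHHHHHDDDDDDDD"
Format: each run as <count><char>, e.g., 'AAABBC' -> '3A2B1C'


Scanning runs left to right:
  i=0: run of 'H' x 7 -> '7H'
  i=7: run of 'D' x 8 -> '8D'

RLE = 7H8D


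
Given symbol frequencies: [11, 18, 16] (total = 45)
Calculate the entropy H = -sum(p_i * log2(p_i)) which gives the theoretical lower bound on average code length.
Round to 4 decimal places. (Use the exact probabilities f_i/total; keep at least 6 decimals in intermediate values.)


Per-symbol terms -p_i * log2(p_i) with p_i = f_i/45:
  p = 11/45 = 0.244444: log2(p) = -2.032421, -p*log2(p) = 0.496814
  p = 18/45 = 0.400000: log2(p) = -1.321928, -p*log2(p) = 0.528771
  p = 16/45 = 0.355556: log2(p) = -1.491853, -p*log2(p) = 0.530437
H = 0.496814 + 0.528771 + 0.530437 = 1.556022

H = 1.556 bits/symbol


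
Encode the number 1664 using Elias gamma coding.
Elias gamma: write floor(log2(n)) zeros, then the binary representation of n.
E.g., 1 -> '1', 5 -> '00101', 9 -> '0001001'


num_bits = floor(log2(1664)) + 1 = 11
leading_zeros = num_bits - 1 = 10
binary(1664) = 11010000000

Elias gamma(1664) = '0000000000' + '11010000000' = 000000000011010000000 (21 bits)


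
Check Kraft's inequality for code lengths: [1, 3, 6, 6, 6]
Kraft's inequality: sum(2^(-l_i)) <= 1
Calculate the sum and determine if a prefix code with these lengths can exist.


Sum = 2^(-1) + 2^(-3) + 2^(-6) + 2^(-6) + 2^(-6)
    = 0.5 + 0.125 + 0.015625 + 0.015625 + 0.015625
    = 43/64 = 0.671875
Since 0.671875 <= 1, Kraft's inequality IS satisfied.
A prefix code with these lengths CAN exist.

Kraft sum = 0.671875. Satisfied.


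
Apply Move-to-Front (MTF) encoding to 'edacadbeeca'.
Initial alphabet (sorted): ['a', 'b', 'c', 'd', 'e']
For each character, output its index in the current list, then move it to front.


MTF encoding:
'e': index 4 in ['a', 'b', 'c', 'd', 'e'] -> ['e', 'a', 'b', 'c', 'd']
'd': index 4 in ['e', 'a', 'b', 'c', 'd'] -> ['d', 'e', 'a', 'b', 'c']
'a': index 2 in ['d', 'e', 'a', 'b', 'c'] -> ['a', 'd', 'e', 'b', 'c']
'c': index 4 in ['a', 'd', 'e', 'b', 'c'] -> ['c', 'a', 'd', 'e', 'b']
'a': index 1 in ['c', 'a', 'd', 'e', 'b'] -> ['a', 'c', 'd', 'e', 'b']
'd': index 2 in ['a', 'c', 'd', 'e', 'b'] -> ['d', 'a', 'c', 'e', 'b']
'b': index 4 in ['d', 'a', 'c', 'e', 'b'] -> ['b', 'd', 'a', 'c', 'e']
'e': index 4 in ['b', 'd', 'a', 'c', 'e'] -> ['e', 'b', 'd', 'a', 'c']
'e': index 0 in ['e', 'b', 'd', 'a', 'c'] -> ['e', 'b', 'd', 'a', 'c']
'c': index 4 in ['e', 'b', 'd', 'a', 'c'] -> ['c', 'e', 'b', 'd', 'a']
'a': index 4 in ['c', 'e', 'b', 'd', 'a'] -> ['a', 'c', 'e', 'b', 'd']


Output: [4, 4, 2, 4, 1, 2, 4, 4, 0, 4, 4]


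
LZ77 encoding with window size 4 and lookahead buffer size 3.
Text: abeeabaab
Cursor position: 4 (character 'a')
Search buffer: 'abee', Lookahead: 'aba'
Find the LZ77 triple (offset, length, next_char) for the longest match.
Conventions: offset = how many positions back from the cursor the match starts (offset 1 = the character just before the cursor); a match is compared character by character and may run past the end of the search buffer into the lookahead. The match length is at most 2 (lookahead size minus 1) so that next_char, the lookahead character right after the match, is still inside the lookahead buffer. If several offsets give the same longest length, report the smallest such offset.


Try each offset into the search buffer:
  offset=1 (pos 3, char 'e'): match length 0
  offset=2 (pos 2, char 'e'): match length 0
  offset=3 (pos 1, char 'b'): match length 0
  offset=4 (pos 0, char 'a'): match length 2
Longest match has length 2 at offset 4.
next_char = character at position 4 + 2 = 6 -> 'a'

Best match: offset=4, length=2 (matching 'ab' starting at position 0)
LZ77 triple: (4, 2, 'a')


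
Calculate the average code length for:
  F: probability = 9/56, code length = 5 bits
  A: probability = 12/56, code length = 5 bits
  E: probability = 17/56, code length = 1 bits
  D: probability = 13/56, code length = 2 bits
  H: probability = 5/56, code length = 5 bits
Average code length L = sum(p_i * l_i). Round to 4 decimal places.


Weighted contributions p_i * l_i:
  F: (9/56) * 5 = 45/56
  A: (12/56) * 5 = 60/56
  E: (17/56) * 1 = 17/56
  D: (13/56) * 2 = 26/56
  H: (5/56) * 5 = 25/56
Sum = (45 + 60 + 17 + 26 + 25)/56 = 173/56

L = 173/56 = 3.0893 bits/symbol


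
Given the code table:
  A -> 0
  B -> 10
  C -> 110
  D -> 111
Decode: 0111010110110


Decoding:
0 -> A
111 -> D
0 -> A
10 -> B
110 -> C
110 -> C


Result: ADABCC


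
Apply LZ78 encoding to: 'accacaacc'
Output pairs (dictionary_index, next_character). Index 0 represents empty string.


LZ78 encoding steps:
Dictionary: {0: ''}
Step 1: w='' (idx 0), next='a' -> output (0, 'a'), add 'a' as idx 1
Step 2: w='' (idx 0), next='c' -> output (0, 'c'), add 'c' as idx 2
Step 3: w='c' (idx 2), next='a' -> output (2, 'a'), add 'ca' as idx 3
Step 4: w='ca' (idx 3), next='a' -> output (3, 'a'), add 'caa' as idx 4
Step 5: w='c' (idx 2), next='c' -> output (2, 'c'), add 'cc' as idx 5


Encoded: [(0, 'a'), (0, 'c'), (2, 'a'), (3, 'a'), (2, 'c')]


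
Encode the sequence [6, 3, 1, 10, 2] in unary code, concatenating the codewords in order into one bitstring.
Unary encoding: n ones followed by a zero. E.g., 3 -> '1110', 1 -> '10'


Encode each number as n ones followed by a terminating 0:
  6 -> 1111110 (7 bits)
  3 -> 1110 (4 bits)
  1 -> 10 (2 bits)
  10 -> 11111111110 (11 bits)
  2 -> 110 (3 bits)
Total length = 7 + 4 + 2 + 11 + 3 = 27 bits.

Unary([6, 3, 1, 10, 2]) = 111111011101011111111110110 (27 bits)


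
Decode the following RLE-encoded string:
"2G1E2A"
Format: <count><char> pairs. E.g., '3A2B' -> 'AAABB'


Expanding each <count><char> pair:
  2G -> 'GG'
  1E -> 'E'
  2A -> 'AA'

Decoded = GGEAA


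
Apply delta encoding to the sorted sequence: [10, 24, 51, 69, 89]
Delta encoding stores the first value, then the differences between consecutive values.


First value: 10
Deltas:
  24 - 10 = 14
  51 - 24 = 27
  69 - 51 = 18
  89 - 69 = 20


Delta encoded: [10, 14, 27, 18, 20]


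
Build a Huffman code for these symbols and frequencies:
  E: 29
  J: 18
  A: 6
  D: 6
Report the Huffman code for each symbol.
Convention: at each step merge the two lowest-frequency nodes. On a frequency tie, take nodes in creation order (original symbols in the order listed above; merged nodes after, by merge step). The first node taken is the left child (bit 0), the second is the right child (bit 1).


Huffman tree construction:
Step 1: Merge A(6) + D(6) = 12
Step 2: Merge (A+D)(12) + J(18) = 30
Step 3: Merge E(29) + ((A+D)+J)(30) = 59
Read each symbol's code off the tree from the root (left child = 0, right child = 1).

Codes:
  E: 0 (length 1)
  J: 11 (length 2)
  A: 100 (length 3)
  D: 101 (length 3)
Average code length: 101/59 = 1.7119 bits/symbol


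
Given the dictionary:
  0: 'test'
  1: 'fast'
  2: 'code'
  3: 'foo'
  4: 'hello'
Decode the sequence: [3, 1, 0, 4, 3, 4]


Look up each index in the dictionary:
  3 -> 'foo'
  1 -> 'fast'
  0 -> 'test'
  4 -> 'hello'
  3 -> 'foo'
  4 -> 'hello'

Decoded: "foo fast test hello foo hello"


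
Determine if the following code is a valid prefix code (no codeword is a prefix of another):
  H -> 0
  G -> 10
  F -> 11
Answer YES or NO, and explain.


Checking each pair (does one codeword prefix another?):
  H='0' vs G='10': no prefix
  H='0' vs F='11': no prefix
  G='10' vs H='0': no prefix
  G='10' vs F='11': no prefix
  F='11' vs H='0': no prefix
  F='11' vs G='10': no prefix
No violation found over all pairs.

YES -- this is a valid prefix code. No codeword is a prefix of any other codeword.


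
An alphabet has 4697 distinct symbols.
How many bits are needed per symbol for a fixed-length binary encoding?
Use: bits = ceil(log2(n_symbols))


log2(4697) = 12.1975
Bracket: 2^12 = 4096 < 4697 <= 2^13 = 8192
So ceil(log2(4697)) = 13

bits = ceil(log2(4697)) = ceil(12.1975) = 13 bits


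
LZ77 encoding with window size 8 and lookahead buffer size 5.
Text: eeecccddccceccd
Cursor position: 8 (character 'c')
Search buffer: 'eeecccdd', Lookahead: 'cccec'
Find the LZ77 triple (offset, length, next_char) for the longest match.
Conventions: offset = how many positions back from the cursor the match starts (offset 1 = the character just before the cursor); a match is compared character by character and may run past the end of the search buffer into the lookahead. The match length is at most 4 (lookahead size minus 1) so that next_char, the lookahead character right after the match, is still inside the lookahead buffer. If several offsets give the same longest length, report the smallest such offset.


Try each offset into the search buffer:
  offset=1 (pos 7, char 'd'): match length 0
  offset=2 (pos 6, char 'd'): match length 0
  offset=3 (pos 5, char 'c'): match length 1
  offset=4 (pos 4, char 'c'): match length 2
  offset=5 (pos 3, char 'c'): match length 3
  offset=6 (pos 2, char 'e'): match length 0
  offset=7 (pos 1, char 'e'): match length 0
  offset=8 (pos 0, char 'e'): match length 0
Longest match has length 3 at offset 5.
next_char = character at position 8 + 3 = 11 -> 'e'

Best match: offset=5, length=3 (matching 'ccc' starting at position 3)
LZ77 triple: (5, 3, 'e')


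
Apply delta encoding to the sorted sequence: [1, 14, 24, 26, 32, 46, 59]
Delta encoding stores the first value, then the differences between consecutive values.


First value: 1
Deltas:
  14 - 1 = 13
  24 - 14 = 10
  26 - 24 = 2
  32 - 26 = 6
  46 - 32 = 14
  59 - 46 = 13


Delta encoded: [1, 13, 10, 2, 6, 14, 13]


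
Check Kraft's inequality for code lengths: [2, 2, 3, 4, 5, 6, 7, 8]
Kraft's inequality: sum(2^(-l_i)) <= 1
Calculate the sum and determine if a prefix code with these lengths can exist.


Sum = 2^(-2) + 2^(-2) + 2^(-3) + 2^(-4) + 2^(-5) + 2^(-6) + 2^(-7) + 2^(-8)
    = 0.25 + 0.25 + 0.125 + 0.0625 + 0.03125 + 0.015625 + 0.0078125 + 0.00390625
    = 191/256 = 0.74609375
Since 0.74609375 <= 1, Kraft's inequality IS satisfied.
A prefix code with these lengths CAN exist.

Kraft sum = 0.74609375. Satisfied.


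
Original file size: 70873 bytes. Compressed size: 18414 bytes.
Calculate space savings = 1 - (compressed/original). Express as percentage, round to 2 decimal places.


ratio = compressed/original = 18414/70873 = 0.259817
savings = 1 - ratio = 1 - 0.259817 = 0.740183
as a percentage: 0.740183 * 100 = 74.02%

Space savings = 1 - 18414/70873 = 74.02%


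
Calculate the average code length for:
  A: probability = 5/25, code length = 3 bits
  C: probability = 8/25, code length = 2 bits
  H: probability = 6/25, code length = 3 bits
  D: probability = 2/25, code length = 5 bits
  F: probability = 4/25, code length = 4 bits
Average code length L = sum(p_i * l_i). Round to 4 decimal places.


Weighted contributions p_i * l_i:
  A: (5/25) * 3 = 15/25
  C: (8/25) * 2 = 16/25
  H: (6/25) * 3 = 18/25
  D: (2/25) * 5 = 10/25
  F: (4/25) * 4 = 16/25
Sum = (15 + 16 + 18 + 10 + 16)/25 = 75/25

L = 75/25 = 3.0000 bits/symbol


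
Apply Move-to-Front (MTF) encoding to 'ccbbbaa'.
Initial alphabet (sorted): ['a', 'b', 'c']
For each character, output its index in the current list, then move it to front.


MTF encoding:
'c': index 2 in ['a', 'b', 'c'] -> ['c', 'a', 'b']
'c': index 0 in ['c', 'a', 'b'] -> ['c', 'a', 'b']
'b': index 2 in ['c', 'a', 'b'] -> ['b', 'c', 'a']
'b': index 0 in ['b', 'c', 'a'] -> ['b', 'c', 'a']
'b': index 0 in ['b', 'c', 'a'] -> ['b', 'c', 'a']
'a': index 2 in ['b', 'c', 'a'] -> ['a', 'b', 'c']
'a': index 0 in ['a', 'b', 'c'] -> ['a', 'b', 'c']


Output: [2, 0, 2, 0, 0, 2, 0]


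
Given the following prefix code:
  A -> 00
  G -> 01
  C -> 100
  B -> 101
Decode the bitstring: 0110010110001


Decoding step by step:
Bits 01 -> G
Bits 100 -> C
Bits 101 -> B
Bits 100 -> C
Bits 01 -> G


Decoded message: GCBCG


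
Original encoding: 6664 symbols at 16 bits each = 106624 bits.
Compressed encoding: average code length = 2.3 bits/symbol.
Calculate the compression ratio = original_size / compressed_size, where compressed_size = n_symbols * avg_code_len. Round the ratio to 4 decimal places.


original_size = n_symbols * orig_bits = 6664 * 16 = 106624 bits
compressed_size = n_symbols * avg_code_len = 6664 * 2.3 = 15327.2 bits
ratio = original_size / compressed_size = 106624 / 15327.2 = 6.9565

Compression ratio = 6.9565


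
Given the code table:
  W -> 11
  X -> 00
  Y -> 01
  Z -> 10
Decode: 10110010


Decoding:
10 -> Z
11 -> W
00 -> X
10 -> Z


Result: ZWXZ


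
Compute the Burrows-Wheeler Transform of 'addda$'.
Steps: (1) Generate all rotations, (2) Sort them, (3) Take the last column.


Rotations (sorted):
  0: $addda -> last char: a
  1: a$addd -> last char: d
  2: addda$ -> last char: $
  3: da$add -> last char: d
  4: dda$ad -> last char: d
  5: ddda$a -> last char: a


BWT = ad$dda


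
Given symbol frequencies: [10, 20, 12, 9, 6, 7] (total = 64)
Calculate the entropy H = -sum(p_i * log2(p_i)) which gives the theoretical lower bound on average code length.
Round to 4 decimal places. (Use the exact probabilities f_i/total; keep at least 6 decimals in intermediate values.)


Per-symbol terms -p_i * log2(p_i) with p_i = f_i/64:
  p = 10/64 = 0.156250: log2(p) = -2.678072, -p*log2(p) = 0.418449
  p = 20/64 = 0.312500: log2(p) = -1.678072, -p*log2(p) = 0.524397
  p = 12/64 = 0.187500: log2(p) = -2.415037, -p*log2(p) = 0.452820
  p = 9/64 = 0.140625: log2(p) = -2.830075, -p*log2(p) = 0.397979
  p = 6/64 = 0.093750: log2(p) = -3.415037, -p*log2(p) = 0.320160
  p = 7/64 = 0.109375: log2(p) = -3.192645, -p*log2(p) = 0.349196
H = 0.418449 + 0.524397 + 0.452820 + 0.397979 + 0.320160 + 0.349196 = 2.463001

H = 2.463 bits/symbol


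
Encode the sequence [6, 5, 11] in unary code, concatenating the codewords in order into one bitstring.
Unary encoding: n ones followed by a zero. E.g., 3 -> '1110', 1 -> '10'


Encode each number as n ones followed by a terminating 0:
  6 -> 1111110 (7 bits)
  5 -> 111110 (6 bits)
  11 -> 111111111110 (12 bits)
Total length = 7 + 6 + 12 = 25 bits.

Unary([6, 5, 11]) = 1111110111110111111111110 (25 bits)


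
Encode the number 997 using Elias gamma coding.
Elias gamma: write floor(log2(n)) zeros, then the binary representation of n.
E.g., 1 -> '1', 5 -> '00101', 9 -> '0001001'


num_bits = floor(log2(997)) + 1 = 10
leading_zeros = num_bits - 1 = 9
binary(997) = 1111100101

Elias gamma(997) = '000000000' + '1111100101' = 0000000001111100101 (19 bits)


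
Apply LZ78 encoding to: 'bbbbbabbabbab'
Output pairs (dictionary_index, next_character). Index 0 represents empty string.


LZ78 encoding steps:
Dictionary: {0: ''}
Step 1: w='' (idx 0), next='b' -> output (0, 'b'), add 'b' as idx 1
Step 2: w='b' (idx 1), next='b' -> output (1, 'b'), add 'bb' as idx 2
Step 3: w='bb' (idx 2), next='a' -> output (2, 'a'), add 'bba' as idx 3
Step 4: w='bba' (idx 3), next='b' -> output (3, 'b'), add 'bbab' as idx 4
Step 5: w='b' (idx 1), next='a' -> output (1, 'a'), add 'ba' as idx 5
Step 6: w='b' (idx 1), end of input -> output (1, '')


Encoded: [(0, 'b'), (1, 'b'), (2, 'a'), (3, 'b'), (1, 'a'), (1, '')]


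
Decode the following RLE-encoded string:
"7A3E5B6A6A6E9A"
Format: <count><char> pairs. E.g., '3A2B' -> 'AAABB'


Expanding each <count><char> pair:
  7A -> 'AAAAAAA'
  3E -> 'EEE'
  5B -> 'BBBBB'
  6A -> 'AAAAAA'
  6A -> 'AAAAAA'
  6E -> 'EEEEEE'
  9A -> 'AAAAAAAAA'

Decoded = AAAAAAAEEEBBBBBAAAAAAAAAAAAEEEEEEAAAAAAAAA


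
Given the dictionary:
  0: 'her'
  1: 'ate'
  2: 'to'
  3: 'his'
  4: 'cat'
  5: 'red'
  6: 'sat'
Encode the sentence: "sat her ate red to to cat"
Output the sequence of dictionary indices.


Look up each word in the dictionary:
  'sat' -> 6
  'her' -> 0
  'ate' -> 1
  'red' -> 5
  'to' -> 2
  'to' -> 2
  'cat' -> 4

Encoded: [6, 0, 1, 5, 2, 2, 4]


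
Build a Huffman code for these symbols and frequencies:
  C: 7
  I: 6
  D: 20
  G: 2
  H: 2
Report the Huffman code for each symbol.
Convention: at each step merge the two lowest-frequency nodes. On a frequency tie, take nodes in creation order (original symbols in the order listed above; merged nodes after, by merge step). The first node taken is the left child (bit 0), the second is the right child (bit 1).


Huffman tree construction:
Step 1: Merge G(2) + H(2) = 4
Step 2: Merge (G+H)(4) + I(6) = 10
Step 3: Merge C(7) + ((G+H)+I)(10) = 17
Step 4: Merge (C+((G+H)+I))(17) + D(20) = 37
Read each symbol's code off the tree from the root (left child = 0, right child = 1).

Codes:
  C: 00 (length 2)
  I: 011 (length 3)
  D: 1 (length 1)
  G: 0100 (length 4)
  H: 0101 (length 4)
Average code length: 68/37 = 1.8378 bits/symbol


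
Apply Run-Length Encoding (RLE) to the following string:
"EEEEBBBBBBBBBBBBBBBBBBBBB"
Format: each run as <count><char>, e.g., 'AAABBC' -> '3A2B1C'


Scanning runs left to right:
  i=0: run of 'E' x 4 -> '4E'
  i=4: run of 'B' x 21 -> '21B'

RLE = 4E21B


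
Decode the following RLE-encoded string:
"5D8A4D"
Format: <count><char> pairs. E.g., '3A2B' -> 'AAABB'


Expanding each <count><char> pair:
  5D -> 'DDDDD'
  8A -> 'AAAAAAAA'
  4D -> 'DDDD'

Decoded = DDDDDAAAAAAAADDDD


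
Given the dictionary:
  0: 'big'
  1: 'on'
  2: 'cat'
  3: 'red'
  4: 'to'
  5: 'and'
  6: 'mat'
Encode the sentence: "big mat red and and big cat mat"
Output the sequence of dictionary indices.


Look up each word in the dictionary:
  'big' -> 0
  'mat' -> 6
  'red' -> 3
  'and' -> 5
  'and' -> 5
  'big' -> 0
  'cat' -> 2
  'mat' -> 6

Encoded: [0, 6, 3, 5, 5, 0, 2, 6]


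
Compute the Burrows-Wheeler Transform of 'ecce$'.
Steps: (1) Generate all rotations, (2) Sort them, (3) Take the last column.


Rotations (sorted):
  0: $ecce -> last char: e
  1: cce$e -> last char: e
  2: ce$ec -> last char: c
  3: e$ecc -> last char: c
  4: ecce$ -> last char: $


BWT = eecc$


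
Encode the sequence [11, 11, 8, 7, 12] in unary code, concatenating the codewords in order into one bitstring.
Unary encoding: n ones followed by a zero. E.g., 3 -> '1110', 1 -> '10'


Encode each number as n ones followed by a terminating 0:
  11 -> 111111111110 (12 bits)
  11 -> 111111111110 (12 bits)
  8 -> 111111110 (9 bits)
  7 -> 11111110 (8 bits)
  12 -> 1111111111110 (13 bits)
Total length = 12 + 12 + 9 + 8 + 13 = 54 bits.

Unary([11, 11, 8, 7, 12]) = 111111111110111111111110111111110111111101111111111110 (54 bits)


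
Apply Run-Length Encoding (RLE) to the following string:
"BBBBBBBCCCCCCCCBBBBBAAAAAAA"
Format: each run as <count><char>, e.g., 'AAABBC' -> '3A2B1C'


Scanning runs left to right:
  i=0: run of 'B' x 7 -> '7B'
  i=7: run of 'C' x 8 -> '8C'
  i=15: run of 'B' x 5 -> '5B'
  i=20: run of 'A' x 7 -> '7A'

RLE = 7B8C5B7A
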